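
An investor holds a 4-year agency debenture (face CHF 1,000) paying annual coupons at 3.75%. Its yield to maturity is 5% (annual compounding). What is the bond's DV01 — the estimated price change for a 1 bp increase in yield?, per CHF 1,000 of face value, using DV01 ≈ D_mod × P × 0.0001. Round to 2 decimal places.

Periodic yield y = 0.05.
  t   CF        PV=CF/(1+0.05)^t    t·PV
  1        37.50        35.7143        35.7143
  2        37.50        34.0136        68.0272
  3        37.50        32.3939        97.1817
  4     1,037.50       853.5538     3,414.2153
  Σ                    955.6756     3,615.1385
P = 955.6756; D_Mac = 3.78281 yrs; D_mod = 3.60268 yrs.
DV01 ≈ 3.60268 × 955.6756 × 0.0001 = 0.344299.

CHF 0.34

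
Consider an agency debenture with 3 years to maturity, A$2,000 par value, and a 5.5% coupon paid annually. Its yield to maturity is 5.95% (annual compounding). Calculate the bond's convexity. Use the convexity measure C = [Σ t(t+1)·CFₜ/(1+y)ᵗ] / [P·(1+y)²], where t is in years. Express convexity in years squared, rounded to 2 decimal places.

9.96

With y = 0.0595:
  t   CF        PV=CF/(1+0.0595)^t    t·PV        t(t+1)·PV
  1       110.00       103.8226       103.8226         207.6451
  2       110.00        97.9920       195.9841         587.9522
  3     2,110.00     1,774.1060     5,322.3181      21,289.2724
  Σ                  1,975.9206     5,622.1247      22,084.8697
P = 1,975.9206.
Convexity = Σ t(t+1)·PV / [P·(1+y)²] = 22,084.8697 / (1,975.9206 × 1.122540) = 9.95688.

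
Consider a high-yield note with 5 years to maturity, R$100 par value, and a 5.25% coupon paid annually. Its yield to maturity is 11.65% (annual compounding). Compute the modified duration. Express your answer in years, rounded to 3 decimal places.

Periodic yield y = 0.1165. First find Macaulay duration:
  t   CF        PV=CF/(1+0.1165)^t    t·PV
  1         5.25         4.7022         4.7022
  2         5.25         4.2115         8.4231
  3         5.25         3.7721        11.3163
  4         5.25         3.3785        13.5140
  5       105.25        60.6636       303.3182
  Σ                     76.7280       341.2738
P = 76.7280; Macaulay duration = 341.2738 / 76.7280 = 4.44784 years.
Modified duration = D_Mac / (1 + y) = 4.44784 / 1.1165 = 3.98373 years.

3.984 years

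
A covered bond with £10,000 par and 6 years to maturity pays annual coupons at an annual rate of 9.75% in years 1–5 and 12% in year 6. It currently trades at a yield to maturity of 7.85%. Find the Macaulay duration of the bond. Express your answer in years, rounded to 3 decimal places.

Periodic yield y = 0.0785. Discount each cash flow and weight by its year:
  t   CF        PV=CF/(1+0.0785)^t    t·PV
  1       975.00       904.0334       904.0334
  2       975.00       838.2322     1,676.4643
  3       975.00       777.2204     2,331.6611
  4       975.00       720.6494     2,882.5975
  5       975.00       668.1960     3,340.9800
  6    11,200.00     7,117.0026    42,702.0158
  Σ                 11,025.3339    53,837.7520
Price P = Σ PV = 11,025.3339.
Macaulay duration = Σ(t·PV) / P = 53,837.7520 / 11,025.3339 = 4.88309 years.

4.883 years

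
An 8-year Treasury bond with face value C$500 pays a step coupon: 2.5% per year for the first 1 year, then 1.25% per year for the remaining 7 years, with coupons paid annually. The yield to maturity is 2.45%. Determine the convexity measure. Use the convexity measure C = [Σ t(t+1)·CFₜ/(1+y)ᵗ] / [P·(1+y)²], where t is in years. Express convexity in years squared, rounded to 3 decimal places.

63.721

With y = 0.0245:
  t   CF        PV=CF/(1+0.0245)^t    t·PV        t(t+1)·PV
  1        12.50        12.2011        12.2011          24.4021
  2         6.25         5.9546        11.9093          35.7279
  3         6.25         5.8122        17.4367          69.7470
  4         6.25         5.6733        22.6930         113.4651
  5         6.25         5.5376        27.6879         166.1275
  6         6.25         5.4052        32.4309         227.0166
  7         6.25         5.2759        36.9313         295.4502
  8       506.25       417.1280     3,337.0239      30,033.2154
  Σ                    462.9878     3,498.3142      30,965.1517
P = 462.9878.
Convexity = Σ t(t+1)·PV / [P·(1+y)²] = 30,965.1517 / (462.9878 × 1.049600) = 63.72058.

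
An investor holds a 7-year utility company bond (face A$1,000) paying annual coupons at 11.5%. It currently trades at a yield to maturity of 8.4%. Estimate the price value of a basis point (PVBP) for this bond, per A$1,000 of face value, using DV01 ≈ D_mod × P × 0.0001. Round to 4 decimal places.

A$0.5676

Periodic yield y = 0.084.
  t   CF        PV=CF/(1+0.084)^t    t·PV
  1       115.00       106.0886       106.0886
  2       115.00        97.8677       195.7354
  3       115.00        90.2838       270.8515
  4       115.00        83.2877       333.1507
  5       115.00        76.8336       384.1682
  6       115.00        70.8797       425.2785
  7     1,115.00       633.9717     4,437.8021
  Σ                  1,159.2129     6,153.0749
P = 1,159.2129; D_Mac = 5.30798 yrs; D_mod = 4.89666 yrs.
DV01 ≈ 4.89666 × 1,159.2129 × 0.0001 = 0.567627.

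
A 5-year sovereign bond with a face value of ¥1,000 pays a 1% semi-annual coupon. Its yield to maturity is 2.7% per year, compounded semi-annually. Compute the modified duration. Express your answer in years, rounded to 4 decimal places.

4.8186 years

Periodic yield y = 0.0135. First find Macaulay duration:
  t   CF        PV=CF/(1+0.0135)^t    t·PV
  1         5.00         4.9334         4.9334
  2         5.00         4.8677         9.7354
  3         5.00         4.8028        14.4085
  4         5.00         4.7389        18.9555
  5         5.00         4.6757        23.3787
  6         5.00         4.6135        27.6808
  7         5.00         4.5520        31.8641
  8         5.00         4.4914        35.9311
  9         5.00         4.4316        39.8840
  10    1,005.00       878.8779     8,788.7787
  Σ                    920.9848     8,995.5503
P = 920.9848; Macaulay duration = 8,995.5503 / 920.9848 = 9.76732 half-year periods = 4.88366 years.
Modified duration = D_Mac / (1 + y) = 4.88366 / 1.0135 = 4.81861 years.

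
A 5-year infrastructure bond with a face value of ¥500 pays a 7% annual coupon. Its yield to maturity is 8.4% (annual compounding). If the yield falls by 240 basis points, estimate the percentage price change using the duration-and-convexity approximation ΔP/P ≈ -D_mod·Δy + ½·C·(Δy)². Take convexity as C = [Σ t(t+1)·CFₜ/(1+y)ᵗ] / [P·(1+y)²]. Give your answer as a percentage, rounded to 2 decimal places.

With y = 0.084:
  t   CF        PV=CF/(1+0.084)^t    t·PV        t(t+1)·PV
  1        35.00        32.2878        32.2878          64.5756
  2        35.00        29.7858        59.5716         178.7149
  3        35.00        27.4777        82.4331         329.7323
  4        35.00        25.3484       101.3937         506.9684
  5       535.00       357.4435     1,787.2174      10,723.3042
  Σ                    472.3432     2,062.9036      11,803.2954
P = 472.3432; D_Mac = 4.36738 yrs; D_mod = 4.02895 yrs; C = 21.26606.
Duration effect: -4.02895 × (-0.024) = +0.096695
Convexity effect: 0.5 × 21.26606 × (-0.024)² = +0.0061246
ΔP/P ≈ +0.096695 + 0.0061246 = +0.102819 = +10.2819%.

+10.28%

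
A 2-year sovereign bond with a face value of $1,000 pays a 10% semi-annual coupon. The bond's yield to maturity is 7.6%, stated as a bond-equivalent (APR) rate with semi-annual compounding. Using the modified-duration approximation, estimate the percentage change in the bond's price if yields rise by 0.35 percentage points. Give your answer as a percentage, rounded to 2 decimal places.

-0.63%

Periodic yield y = 0.038. Modified duration first:
  t   CF        PV=CF/(1+0.038)^t    t·PV
  1        50.00        48.1696        48.1696
  2        50.00        46.4061        92.8122
  3        50.00        44.7072       134.1217
  4     1,050.00       904.4819     3,617.9276
  Σ                  1,043.7648     3,893.0312
P = 1,043.7648; D_Mac = 3.72980 half-year periods = 1.86490 yrs; D_mod = 1.86490/(1+0.038) = 1.79663 yrs.
ΔP/P ≈ -D_mod · Δy = -1.79663 × (+0.0035) = -0.006288 = -0.6288%.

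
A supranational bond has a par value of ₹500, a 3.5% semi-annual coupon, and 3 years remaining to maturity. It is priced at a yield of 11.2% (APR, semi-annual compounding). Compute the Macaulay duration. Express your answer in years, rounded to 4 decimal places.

2.8567 years

Periodic yield y = 0.056. Discount each cash flow and weight by its period:
  t   CF        PV=CF/(1+0.056)^t    t·PV
  1         8.75         8.2860         8.2860
  2         8.75         7.8466        15.6932
  3         8.75         7.4305        22.2914
  4         8.75         7.0364        28.1457
  5         8.75         6.6633        33.3164
  6       508.75       366.8774     2,201.2642
  Σ                    404.1401     2,308.9969
Price P = Σ PV = 404.1401.
Macaulay duration = Σ(t·PV) / P = 2,308.9969 / 404.1401 = 5.71336 half-year periods.
In years: 5.71336 / 2 = 2.85668 years.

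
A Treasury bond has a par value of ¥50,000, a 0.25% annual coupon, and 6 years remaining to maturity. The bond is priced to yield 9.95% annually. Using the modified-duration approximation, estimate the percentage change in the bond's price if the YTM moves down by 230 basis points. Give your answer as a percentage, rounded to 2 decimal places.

+12.44%

Periodic yield y = 0.0995. Modified duration first:
  t   CF        PV=CF/(1+0.0995)^t    t·PV
  1       125.00       113.6880       113.6880
  2       125.00       103.3998       206.7995
  3       125.00        94.0425       282.1276
  4       125.00        85.5321       342.1284
  5       125.00        77.7918       388.9590
  6    50,125.00    28,371.5448   170,229.2689
  Σ                 28,845.9990   171,562.9714
P = 28,845.9990; D_Mac = 5.94755 yrs; D_mod = 5.94755/(1+0.0995) = 5.40932 yrs.
ΔP/P ≈ -D_mod · Δy = -5.40932 × (-0.023) = +0.124414 = +12.4414%.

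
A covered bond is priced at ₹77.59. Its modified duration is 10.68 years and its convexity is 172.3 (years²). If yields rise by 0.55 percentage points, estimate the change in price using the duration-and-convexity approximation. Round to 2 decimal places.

-₹4.36

Duration effect: -D_mod·Δy = -10.68 × (+0.0055) = -0.058740
Convexity effect: ½·C·(Δy)² = 0.5 × 172.3 × (0.0055)² = +0.0026060375
ΔP/P ≈ -0.058740 + 0.0026060375 = -0.0561339625
ΔP ≈ 77.59 × (-0.0561339625) = -4.355434150375.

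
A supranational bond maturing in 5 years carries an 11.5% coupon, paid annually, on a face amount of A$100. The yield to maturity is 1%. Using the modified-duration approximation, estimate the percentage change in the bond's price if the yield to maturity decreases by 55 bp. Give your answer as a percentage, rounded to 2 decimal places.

+2.32%

Periodic yield y = 0.01. Modified duration first:
  t   CF        PV=CF/(1+0.01)^t    t·PV
  1        11.50        11.3861        11.3861
  2        11.50        11.2734        22.5468
  3        11.50        11.1618        33.4854
  4        11.50        11.0513        44.2051
  5       111.50       106.0884       530.4421
  Σ                    150.9610       642.0655
P = 150.9610; D_Mac = 4.25319 yrs; D_mod = 4.25319/(1+0.01) = 4.21108 yrs.
ΔP/P ≈ -D_mod · Δy = -4.21108 × (-0.0055) = +0.023161 = +2.3161%.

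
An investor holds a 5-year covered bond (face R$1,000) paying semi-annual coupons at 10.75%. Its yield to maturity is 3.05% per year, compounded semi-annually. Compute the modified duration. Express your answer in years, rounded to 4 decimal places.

4.0925 years

Periodic yield y = 0.01525. First find Macaulay duration:
  t   CF        PV=CF/(1+0.01525)^t    t·PV
  1        53.75        52.9426        52.9426
  2        53.75        52.1474       104.2948
  3        53.75        51.3641       154.0922
  4        53.75        50.5925       202.3702
  5        53.75        49.8326       249.1630
  6        53.75        49.0841       294.5044
  7        53.75        48.3468       338.4274
  8        53.75        47.6206       380.9645
  9        53.75        46.9053       422.1473
  10    1,053.75       905.7485     9,057.4846
  Σ                  1,354.5843    11,256.3909
P = 1,354.5843; Macaulay duration = 11,256.3909 / 1,354.5843 = 8.30985 half-year periods = 4.15492 years.
Modified duration = D_Mac / (1 + y) = 4.15492 / 1.01525 = 4.09251 years.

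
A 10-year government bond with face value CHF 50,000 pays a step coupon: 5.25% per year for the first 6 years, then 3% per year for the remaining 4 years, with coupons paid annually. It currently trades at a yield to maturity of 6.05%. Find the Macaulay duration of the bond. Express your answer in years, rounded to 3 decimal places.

7.931 years

Periodic yield y = 0.0605. Discount each cash flow and weight by its year:
  t   CF        PV=CF/(1+0.0605)^t    t·PV
  1     2,625.00     2,475.2475     2,475.2475
  2     2,625.00     2,334.0382     4,668.0764
  3     2,625.00     2,200.8847     6,602.6541
  4     2,625.00     2,075.3274     8,301.3095
  5     2,625.00     1,956.9329     9,784.6647
  6     2,625.00     1,845.2927    11,071.7564
  7     1,500.00       994.2980     6,960.0857
  8     1,500.00       937.5747     7,500.5975
  9     1,500.00       884.0874     7,956.7866
  10   51,500.00    28,622.0345   286,220.3448
  Σ                 44,325.7180   351,541.5233
Price P = Σ PV = 44,325.7180.
Macaulay duration = Σ(t·PV) / P = 351,541.5233 / 44,325.7180 = 7.93087 years.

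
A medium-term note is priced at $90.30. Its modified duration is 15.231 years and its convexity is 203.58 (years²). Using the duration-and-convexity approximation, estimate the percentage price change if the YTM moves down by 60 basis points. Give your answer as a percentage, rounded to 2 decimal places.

Duration effect: -D_mod·Δy = -15.231 × (-0.006) = +0.091386
Convexity effect: ½·C·(Δy)² = 0.5 × 203.58 × (-0.006)² = +0.00366444
ΔP/P ≈ +0.091386 + 0.00366444 = +0.09505044
= +9.505044%.

+9.51%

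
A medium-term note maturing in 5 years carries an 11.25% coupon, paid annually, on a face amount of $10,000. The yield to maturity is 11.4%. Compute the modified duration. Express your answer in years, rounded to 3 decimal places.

Periodic yield y = 0.114. First find Macaulay duration:
  t   CF        PV=CF/(1+0.114)^t    t·PV
  1     1,125.00     1,009.8743     1,009.8743
  2     1,125.00       906.5299     1,813.0598
  3     1,125.00       813.7611     2,441.2834
  4     1,125.00       730.4858     2,921.9431
  5    11,125.00     6,484.4637    32,422.3187
  Σ                  9,945.1149    40,608.4793
P = 9,945.1149; Macaulay duration = 40,608.4793 / 9,945.1149 = 4.08326 years.
Modified duration = D_Mac / (1 + y) = 4.08326 / 1.114 = 3.66540 years.

3.665 years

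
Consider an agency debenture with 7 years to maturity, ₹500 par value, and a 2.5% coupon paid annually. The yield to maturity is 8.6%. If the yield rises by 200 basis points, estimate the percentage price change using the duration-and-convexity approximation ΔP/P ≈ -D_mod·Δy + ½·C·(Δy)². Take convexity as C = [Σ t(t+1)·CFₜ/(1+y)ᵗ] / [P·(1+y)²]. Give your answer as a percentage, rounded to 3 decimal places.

-10.917%

With y = 0.086:
  t   CF        PV=CF/(1+0.086)^t    t·PV        t(t+1)·PV
  1        12.50        11.5101        11.5101          23.0203
  2        12.50        10.5986        21.1973          63.5919
  3        12.50         9.7593        29.2780         117.1121
  4        12.50         8.9865        35.9460         179.7301
  5        12.50         8.2749        41.3743         248.2459
  6        12.50         7.6196        45.7175         320.0224
  7       512.50       287.6637     2,013.6460      16,109.1683
  Σ                    344.4128     2,198.6693      17,060.8909
P = 344.4128; D_Mac = 6.38382 yrs; D_mod = 5.87829 yrs; C = 42.00131.
Duration effect: -5.87829 × (+0.02) = -0.117566
Convexity effect: 0.5 × 42.00131 × (0.02)² = +0.0084003
ΔP/P ≈ -0.117566 + 0.0084003 = -0.109165 = -10.9165%.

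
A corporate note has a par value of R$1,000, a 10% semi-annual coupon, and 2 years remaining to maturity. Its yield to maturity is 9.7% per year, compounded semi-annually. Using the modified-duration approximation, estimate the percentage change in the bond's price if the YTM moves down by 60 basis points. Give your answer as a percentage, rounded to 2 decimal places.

Periodic yield y = 0.0485. Modified duration first:
  t   CF        PV=CF/(1+0.0485)^t    t·PV
  1        50.00        47.6872        47.6872
  2        50.00        45.4813        90.9627
  3        50.00        43.3775       130.1326
  4     1,050.00       868.7915     3,475.1660
  Σ                  1,005.3375     3,743.9484
P = 1,005.3375; D_Mac = 3.72407 half-year periods = 1.86204 yrs; D_mod = 1.86204/(1+0.0485) = 1.77590 yrs.
ΔP/P ≈ -D_mod · Δy = -1.77590 × (-0.006) = +0.010655 = +1.0655%.

+1.07%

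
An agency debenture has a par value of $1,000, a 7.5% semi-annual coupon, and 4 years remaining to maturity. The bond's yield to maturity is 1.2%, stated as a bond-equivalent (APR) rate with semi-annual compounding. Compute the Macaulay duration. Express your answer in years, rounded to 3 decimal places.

3.586 years

Periodic yield y = 0.006. Discount each cash flow and weight by its period:
  t   CF        PV=CF/(1+0.006)^t    t·PV
  1        37.50        37.2763        37.2763
  2        37.50        37.0540        74.1080
  3        37.50        36.8330       110.4991
  4        37.50        36.6133       146.4534
  5        37.50        36.3950       181.9748
  6        37.50        36.1779       217.0674
  7        37.50        35.9621       251.7349
  8     1,037.50       989.0181     7,912.1452
  Σ                  1,245.3299     8,931.2591
Price P = Σ PV = 1,245.3299.
Macaulay duration = Σ(t·PV) / P = 8,931.2591 / 1,245.3299 = 7.17180 half-year periods.
In years: 7.17180 / 2 = 3.58590 years.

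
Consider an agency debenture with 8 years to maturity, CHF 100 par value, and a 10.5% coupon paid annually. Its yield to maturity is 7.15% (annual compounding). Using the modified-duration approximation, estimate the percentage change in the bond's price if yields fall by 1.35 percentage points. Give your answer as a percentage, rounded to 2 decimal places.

Periodic yield y = 0.0715. Modified duration first:
  t   CF        PV=CF/(1+0.0715)^t    t·PV
  1        10.50         9.7993         9.7993
  2        10.50         9.1454        18.2909
  3        10.50         8.5352        25.6055
  4        10.50         7.9656        31.8626
  5        10.50         7.4341        37.1705
  6        10.50         6.9380        41.6282
  7        10.50         6.4751        45.3254
  8       110.50        63.5953       508.7622
  Σ                    119.8881       718.4447
P = 119.8881; D_Mac = 5.99263 yrs; D_mod = 5.99263/(1+0.0715) = 5.59275 yrs.
ΔP/P ≈ -D_mod · Δy = -5.59275 × (-0.0135) = +0.075502 = +7.5502%.

+7.55%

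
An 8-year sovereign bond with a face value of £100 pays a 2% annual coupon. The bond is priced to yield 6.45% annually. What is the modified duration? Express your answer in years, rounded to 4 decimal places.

Periodic yield y = 0.0645. First find Macaulay duration:
  t   CF        PV=CF/(1+0.0645)^t    t·PV
  1         2.00         1.8788         1.8788
  2         2.00         1.7650         3.5300
  3         2.00         1.6580         4.9741
  4         2.00         1.5576         6.2303
  5         2.00         1.4632         7.3160
  6         2.00         1.3745         8.2472
  7         2.00         1.2913         9.0388
  8       102.00        61.8636       494.9084
  Σ                     72.8519       536.1235
P = 72.8519; Macaulay duration = 536.1235 / 72.8519 = 7.35908 years.
Modified duration = D_Mac / (1 + y) = 7.35908 / 1.0645 = 6.91318 years.

6.9132 years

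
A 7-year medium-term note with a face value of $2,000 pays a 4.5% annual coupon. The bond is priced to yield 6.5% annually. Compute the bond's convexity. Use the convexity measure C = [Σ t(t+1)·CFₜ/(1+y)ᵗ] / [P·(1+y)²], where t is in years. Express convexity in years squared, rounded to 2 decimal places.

With y = 0.065:
  t   CF        PV=CF/(1+0.065)^t    t·PV        t(t+1)·PV
  1        90.00        84.5070        84.5070         169.0141
  2        90.00        79.3493       158.6987         476.0960
  3        90.00        74.5064       223.5193         894.0770
  4        90.00        69.9591       279.8363       1,399.1816
  5        90.00        65.6893       328.4464       1,970.6783
  6        90.00        61.6801       370.0804       2,590.5630
  7     2,090.00     1,344.9280     9,414.4959      75,315.9674
  Σ                  1,780.6192    10,859.5840      82,815.5773
P = 1,780.6192.
Convexity = Σ t(t+1)·PV / [P·(1+y)²] = 82,815.5773 / (1,780.6192 × 1.134225) = 41.00547.

41.01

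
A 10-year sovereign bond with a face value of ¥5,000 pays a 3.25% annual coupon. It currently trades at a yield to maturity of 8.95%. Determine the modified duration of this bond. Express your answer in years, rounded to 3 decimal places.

Periodic yield y = 0.0895. First find Macaulay duration:
  t   CF        PV=CF/(1+0.0895)^t    t·PV
  1       162.50       149.1510       149.1510
  2       162.50       136.8986       273.7971
  3       162.50       125.6527       376.9580
  4       162.50       115.3306       461.3223
  5       162.50       105.8564       529.2821
  6       162.50        97.1605       582.9633
  7       162.50        89.1790       624.2532
  8       162.50        81.8532       654.8253
  9       162.50        75.1291       676.1620
  10    5,162.50     2,190.7243    21,907.2427
  Σ                  3,166.9353    26,235.9569
P = 3,166.9353; Macaulay duration = 26,235.9569 / 3,166.9353 = 8.28434 years.
Modified duration = D_Mac / (1 + y) = 8.28434 / 1.0895 = 7.60380 years.

7.604 years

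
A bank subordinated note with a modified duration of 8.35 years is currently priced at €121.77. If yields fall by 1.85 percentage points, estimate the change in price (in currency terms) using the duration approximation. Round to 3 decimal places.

+€18.810

Duration approximation: ΔP/P ≈ -D_mod · Δy = -8.35 × (-0.0185) = +0.154475.
ΔP ≈ 121.77 × (+0.154475) = +18.81042075.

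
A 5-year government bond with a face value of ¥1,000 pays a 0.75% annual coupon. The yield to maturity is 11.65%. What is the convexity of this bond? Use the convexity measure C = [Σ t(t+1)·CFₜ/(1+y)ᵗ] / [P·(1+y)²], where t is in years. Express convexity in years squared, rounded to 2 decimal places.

23.43

With y = 0.1165:
  t   CF        PV=CF/(1+0.1165)^t    t·PV        t(t+1)·PV
  1         7.50         6.7174         6.7174          13.4348
  2         7.50         6.0165        12.0330          36.0990
  3         7.50         5.3887        16.1661          64.6646
  4         7.50         4.8264        19.3057          96.5287
  5     1,007.50       580.6995     2,903.4973      17,420.9836
  Σ                    603.6485     2,957.7196      17,631.7107
P = 603.6485.
Convexity = Σ t(t+1)·PV / [P·(1+y)²] = 17,631.7107 / (603.6485 × 1.246572) = 23.43111.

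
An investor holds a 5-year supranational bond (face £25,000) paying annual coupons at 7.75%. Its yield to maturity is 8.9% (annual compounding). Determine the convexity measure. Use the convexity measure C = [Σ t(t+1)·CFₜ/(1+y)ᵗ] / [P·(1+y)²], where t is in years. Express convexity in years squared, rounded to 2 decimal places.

With y = 0.089:
  t   CF        PV=CF/(1+0.089)^t    t·PV        t(t+1)·PV
  1     1,937.50     1,779.1552     1,779.1552       3,558.3104
  2     1,937.50     1,633.7513     3,267.5026       9,802.5079
  3     1,937.50     1,500.2308     4,500.6923      18,002.7694
  4     1,937.50     1,377.6224     5,510.4896      27,552.4478
  5    26,937.50    17,588.0580    87,940.2899     527,641.7395
  Σ                 23,878.8177   102,998.1296     586,557.7750
P = 23,878.8177.
Convexity = Σ t(t+1)·PV / [P·(1+y)²] = 586,557.7750 / (23,878.8177 × 1.185921) = 20.71296.

20.71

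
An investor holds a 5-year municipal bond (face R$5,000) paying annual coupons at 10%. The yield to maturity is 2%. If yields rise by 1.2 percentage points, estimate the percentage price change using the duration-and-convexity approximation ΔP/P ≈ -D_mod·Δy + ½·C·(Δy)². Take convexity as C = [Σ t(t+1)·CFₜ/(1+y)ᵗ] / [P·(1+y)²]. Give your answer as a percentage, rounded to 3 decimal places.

With y = 0.02:
  t   CF        PV=CF/(1+0.02)^t    t·PV        t(t+1)·PV
  1       500.00       490.1961       490.1961         980.3922
  2       500.00       480.5844       961.1688       2,883.5063
  3       500.00       471.1612     1,413.4835       5,653.9340
  4       500.00       461.9227     1,847.6909       9,238.4543
  5     5,500.00     4,981.5195    24,907.5973     149,445.5836
  Σ                  6,885.3838    29,620.1365     168,201.8704
P = 6,885.3838; D_Mac = 4.30189 yrs; D_mod = 4.21754 yrs; C = 23.48023.
Duration effect: -4.21754 × (+0.012) = -0.050610
Convexity effect: 0.5 × 23.48023 × (0.012)² = +0.0016906
ΔP/P ≈ -0.050610 + 0.0016906 = -0.048920 = -4.8920%.

-4.892%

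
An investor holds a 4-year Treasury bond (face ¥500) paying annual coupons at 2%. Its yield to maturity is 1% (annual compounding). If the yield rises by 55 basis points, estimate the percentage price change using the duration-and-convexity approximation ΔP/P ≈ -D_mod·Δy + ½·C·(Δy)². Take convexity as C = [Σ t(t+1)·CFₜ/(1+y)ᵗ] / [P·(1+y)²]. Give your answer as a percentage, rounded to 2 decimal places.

With y = 0.01:
  t   CF        PV=CF/(1+0.01)^t    t·PV        t(t+1)·PV
  1        10.00         9.9010         9.9010          19.8020
  2        10.00         9.8030        19.6059          58.8178
  3        10.00         9.7059        29.1177         116.4708
  4       510.00       490.1000     1,960.3999       9,801.9995
  Σ                    519.5098     2,019.0245       9,997.0901
P = 519.5098; D_Mac = 3.88640 yrs; D_mod = 3.84792 yrs; C = 18.86414.
Duration effect: -3.84792 × (+0.0055) = -0.021164
Convexity effect: 0.5 × 18.86414 × (0.0055)² = +0.0002853
ΔP/P ≈ -0.021164 + 0.0002853 = -0.020878 = -2.0878%.

-2.09%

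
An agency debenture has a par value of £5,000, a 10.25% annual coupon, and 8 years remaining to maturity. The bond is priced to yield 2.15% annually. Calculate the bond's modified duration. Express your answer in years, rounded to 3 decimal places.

Periodic yield y = 0.0215. First find Macaulay duration:
  t   CF        PV=CF/(1+0.0215)^t    t·PV
  1       512.50       501.7132       501.7132
  2       512.50       491.1534       982.3067
  3       512.50       480.8158     1,442.4475
  4       512.50       470.6959     1,882.7835
  5       512.50       460.7889     2,303.9445
  6       512.50       451.0905     2,706.5428
  7       512.50       441.5961     3,091.1730
  8     5,512.50     4,649.8788    37,199.0305
  Σ                  7,947.7326    50,109.9417
P = 7,947.7326; Macaulay duration = 50,109.9417 / 7,947.7326 = 6.30494 years.
Modified duration = D_Mac / (1 + y) = 6.30494 / 1.0215 = 6.17223 years.

6.172 years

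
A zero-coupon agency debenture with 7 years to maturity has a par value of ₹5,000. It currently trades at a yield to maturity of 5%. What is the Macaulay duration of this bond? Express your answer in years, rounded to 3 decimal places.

A zero-coupon bond has a single cash flow at maturity, so its Macaulay duration equals its maturity: 7 years.

7.000 years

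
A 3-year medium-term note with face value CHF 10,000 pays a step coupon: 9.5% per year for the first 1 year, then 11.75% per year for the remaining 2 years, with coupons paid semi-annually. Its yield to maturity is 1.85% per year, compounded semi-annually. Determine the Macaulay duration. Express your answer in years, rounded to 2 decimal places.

2.70 years

Periodic yield y = 0.00925. Discount each cash flow and weight by its period:
  t   CF        PV=CF/(1+0.00925)^t    t·PV
  1       475.00       470.6465       470.6465
  2       475.00       466.3329       932.6659
  3       587.50       571.4939     1,714.4817
  4       587.50       566.2560     2,265.0241
  5       587.50       561.0662     2,805.3308
  6    10,587.50    10,018.4578    60,110.7470
  Σ                 12,654.2534    68,298.8961
Price P = Σ PV = 12,654.2534.
Macaulay duration = Σ(t·PV) / P = 68,298.8961 / 12,654.2534 = 5.39731 half-year periods.
In years: 5.39731 / 2 = 2.69865 years.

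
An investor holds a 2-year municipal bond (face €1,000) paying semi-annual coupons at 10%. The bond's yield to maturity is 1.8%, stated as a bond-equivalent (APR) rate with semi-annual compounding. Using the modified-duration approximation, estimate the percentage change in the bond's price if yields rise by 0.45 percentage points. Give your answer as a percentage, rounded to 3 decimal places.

Periodic yield y = 0.009. Modified duration first:
  t   CF        PV=CF/(1+0.009)^t    t·PV
  1        50.00        49.5540        49.5540
  2        50.00        49.1120        98.2240
  3        50.00        48.6739       146.0218
  4     1,050.00     1,013.0354     4,052.1417
  Σ                  1,160.3754     4,345.9416
P = 1,160.3754; D_Mac = 3.74529 half-year periods = 1.87264 yrs; D_mod = 1.87264/(1+0.009) = 1.85594 yrs.
ΔP/P ≈ -D_mod · Δy = -1.85594 × (+0.0045) = -0.008352 = -0.8352%.

-0.835%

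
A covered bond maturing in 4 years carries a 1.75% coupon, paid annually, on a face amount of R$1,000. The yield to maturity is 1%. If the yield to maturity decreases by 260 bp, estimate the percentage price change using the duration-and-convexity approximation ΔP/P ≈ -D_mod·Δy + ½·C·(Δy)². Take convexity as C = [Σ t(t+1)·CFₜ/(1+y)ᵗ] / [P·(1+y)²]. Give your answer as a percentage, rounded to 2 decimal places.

With y = 0.01:
  t   CF        PV=CF/(1+0.01)^t    t·PV        t(t+1)·PV
  1        17.50        17.3267        17.3267          34.6535
  2        17.50        17.1552        34.3104         102.9311
  3        17.50        16.9853        50.9560         203.8239
  4     1,017.50       977.7975     3,911.1900      19,555.9500
  Σ                  1,029.2647     4,013.7831      19,897.3585
P = 1,029.2647; D_Mac = 3.89966 yrs; D_mod = 3.86105 yrs; C = 18.95071.
Duration effect: -3.86105 × (-0.026) = +0.100387
Convexity effect: 0.5 × 18.95071 × (-0.026)² = +0.0064053
ΔP/P ≈ +0.100387 + 0.0064053 = +0.106793 = +10.6793%.

+10.68%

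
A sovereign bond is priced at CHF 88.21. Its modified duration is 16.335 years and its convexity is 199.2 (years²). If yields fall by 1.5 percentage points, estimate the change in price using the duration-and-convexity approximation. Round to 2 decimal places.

+CHF 23.59

Duration effect: -D_mod·Δy = -16.335 × (-0.015) = +0.245025
Convexity effect: ½·C·(Δy)² = 0.5 × 199.2 × (-0.015)² = +0.0224100
ΔP/P ≈ +0.245025 + 0.0224100 = +0.267435
ΔP ≈ 88.21 × (+0.267435) = +23.59044135.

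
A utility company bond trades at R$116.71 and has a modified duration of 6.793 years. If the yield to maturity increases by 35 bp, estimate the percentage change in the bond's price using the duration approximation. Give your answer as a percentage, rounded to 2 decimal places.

-2.38%

Duration approximation: ΔP/P ≈ -D_mod · Δy = -6.793 × (+0.0035) = -0.0237755.
As a percentage: -2.37755%.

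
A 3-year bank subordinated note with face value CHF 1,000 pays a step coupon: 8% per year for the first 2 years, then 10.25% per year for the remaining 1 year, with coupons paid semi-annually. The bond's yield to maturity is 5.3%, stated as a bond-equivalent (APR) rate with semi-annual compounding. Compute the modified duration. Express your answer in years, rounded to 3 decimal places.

Periodic yield y = 0.0265. First find Macaulay duration:
  t   CF        PV=CF/(1+0.0265)^t    t·PV
  1        40.00        38.9674        38.9674
  2        40.00        37.9614        75.9228
  3        40.00        36.9814       110.9441
  4        40.00        36.0267       144.1067
  5        51.25        44.9675       224.8377
  6     1,051.25       898.5708     5,391.4246
  Σ                  1,093.4751     5,986.2033
P = 1,093.4751; Macaulay duration = 5,986.2033 / 1,093.4751 = 5.47448 half-year periods = 2.73724 years.
Modified duration = D_Mac / (1 + y) = 2.73724 / 1.0265 = 2.66657 years.

2.667 years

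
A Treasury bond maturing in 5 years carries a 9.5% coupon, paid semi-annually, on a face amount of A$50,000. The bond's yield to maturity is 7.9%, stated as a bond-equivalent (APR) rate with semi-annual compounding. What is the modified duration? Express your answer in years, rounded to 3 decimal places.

3.969 years

Periodic yield y = 0.0395. First find Macaulay duration:
  t   CF        PV=CF/(1+0.0395)^t    t·PV
  1     2,375.00     2,284.7523     2,284.7523
  2     2,375.00     2,197.9339     4,395.8678
  3     2,375.00     2,114.4145     6,343.2436
  4     2,375.00     2,034.0688     8,136.2752
  5     2,375.00     1,956.7761     9,783.8807
  6     2,375.00     1,882.4205    11,294.5232
  7     2,375.00     1,810.8904    12,676.2326
  8     2,375.00     1,742.0783    13,936.6262
  9     2,375.00     1,675.8810    15,082.9288
  10   52,375.00    35,553.2330   355,532.3302
  Σ                 53,252.4488   439,466.6606
P = 53,252.4488; Macaulay duration = 439,466.6606 / 53,252.4488 = 8.25252 half-year periods = 4.12626 years.
Modified duration = D_Mac / (1 + y) = 4.12626 / 1.0395 = 3.96946 years.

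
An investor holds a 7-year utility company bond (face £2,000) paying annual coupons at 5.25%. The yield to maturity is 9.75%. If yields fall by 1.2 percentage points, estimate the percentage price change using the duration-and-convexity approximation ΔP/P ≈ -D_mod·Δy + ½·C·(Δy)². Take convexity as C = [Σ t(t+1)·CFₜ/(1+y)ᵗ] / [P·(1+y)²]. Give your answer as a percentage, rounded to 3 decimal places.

With y = 0.0975:
  t   CF        PV=CF/(1+0.0975)^t    t·PV        t(t+1)·PV
  1       105.00        95.6720        95.6720         191.3440
  2       105.00        87.1726       174.3453         523.0359
  3       105.00        79.4284       238.2851         953.1406
  4       105.00        72.3721       289.4884       1,447.4420
  5       105.00        65.9427       329.7134       1,978.2807
  6       105.00        60.0845       360.5067       2,523.5471
  7     2,105.00     1,097.5401     7,682.7807      61,462.2458
  Σ                  1,558.2124     9,170.7917      69,079.0360
P = 1,558.2124; D_Mac = 5.88546 yrs; D_mod = 5.36260 yrs; C = 36.80532.
Duration effect: -5.36260 × (-0.012) = +0.064351
Convexity effect: 0.5 × 36.80532 × (-0.012)² = +0.0026500
ΔP/P ≈ +0.064351 + 0.0026500 = +0.067001 = +6.7001%.

+6.700%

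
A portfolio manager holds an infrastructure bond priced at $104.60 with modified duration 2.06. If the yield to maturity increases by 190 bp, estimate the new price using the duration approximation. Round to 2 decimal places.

Duration approximation: ΔP/P ≈ -D_mod · Δy = -2.06 × (+0.019) = -0.039140.
New price ≈ 104.60 × (1 - 0.039140) = 100.505956.

$100.51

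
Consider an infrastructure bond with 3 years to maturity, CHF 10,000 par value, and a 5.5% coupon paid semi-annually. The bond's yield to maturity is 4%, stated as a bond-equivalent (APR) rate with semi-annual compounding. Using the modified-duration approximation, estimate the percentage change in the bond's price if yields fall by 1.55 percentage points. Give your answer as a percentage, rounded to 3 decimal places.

+4.272%

Periodic yield y = 0.02. Modified duration first:
  t   CF        PV=CF/(1+0.02)^t    t·PV
  1       275.00       269.6078       269.6078
  2       275.00       264.3214       528.6428
  3       275.00       259.1386       777.4159
  4       275.00       254.0575     1,016.2300
  5       275.00       249.0760     1,245.3799
  6    10,275.00     9,123.9060    54,743.4357
  Σ                 10,420.1073    58,580.7121
P = 10,420.1073; D_Mac = 5.62189 half-year periods = 2.81095 yrs; D_mod = 2.81095/(1+0.02) = 2.75583 yrs.
ΔP/P ≈ -D_mod · Δy = -2.75583 × (-0.0155) = +0.042715 = +4.2715%.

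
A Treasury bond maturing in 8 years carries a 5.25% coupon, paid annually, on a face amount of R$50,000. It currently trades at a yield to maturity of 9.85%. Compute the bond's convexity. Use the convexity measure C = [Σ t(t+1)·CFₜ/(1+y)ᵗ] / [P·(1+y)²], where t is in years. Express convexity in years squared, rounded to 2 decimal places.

With y = 0.0985:
  t   CF        PV=CF/(1+0.0985)^t    t·PV        t(t+1)·PV
  1     2,625.00     2,389.6222     2,389.6222       4,779.2444
  2     2,625.00     2,175.3502     4,350.7004      13,052.1013
  3     2,625.00     1,980.2915     5,940.8745      23,763.4980
  4     2,625.00     1,802.7233     7,210.8930      36,054.4652
  5     2,625.00     1,641.0772     8,205.3858      49,232.3148
  6     2,625.00     1,493.9255     8,963.5530      62,744.8710
  7     2,625.00     1,359.9686     9,519.7802      76,158.2412
  8    52,625.00    24,819.4195   198,555.3556   1,786,998.2007
  Σ                 37,662.3779   245,136.1648   2,052,782.9367
P = 37,662.3779.
Convexity = Σ t(t+1)·PV / [P·(1+y)²] = 2,052,782.9367 / (37,662.3779 × 1.206702) = 45.16845.

45.17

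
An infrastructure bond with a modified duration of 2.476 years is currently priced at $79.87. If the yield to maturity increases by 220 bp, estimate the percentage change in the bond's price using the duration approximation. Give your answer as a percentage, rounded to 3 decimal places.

Duration approximation: ΔP/P ≈ -D_mod · Δy = -2.476 × (+0.022) = -0.054472.
As a percentage: -5.4472%.

-5.447%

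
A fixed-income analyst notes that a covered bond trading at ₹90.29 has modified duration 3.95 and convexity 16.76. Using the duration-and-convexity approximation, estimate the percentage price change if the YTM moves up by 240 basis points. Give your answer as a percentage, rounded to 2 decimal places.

-9.00%

Duration effect: -D_mod·Δy = -3.95 × (+0.024) = -0.094800
Convexity effect: ½·C·(Δy)² = 0.5 × 16.76 × (0.024)² = +0.00482688
ΔP/P ≈ -0.094800 + 0.00482688 = -0.08997312
= -8.997312%.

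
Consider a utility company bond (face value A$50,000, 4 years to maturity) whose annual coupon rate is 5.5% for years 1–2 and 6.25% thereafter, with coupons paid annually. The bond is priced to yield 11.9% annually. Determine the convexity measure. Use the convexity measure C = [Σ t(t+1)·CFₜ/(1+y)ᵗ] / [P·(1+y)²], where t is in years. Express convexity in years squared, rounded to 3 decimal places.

14.154

With y = 0.119:
  t   CF        PV=CF/(1+0.119)^t    t·PV        t(t+1)·PV
  1     2,750.00     2,457.5514     2,457.5514       4,915.1028
  2     2,750.00     2,196.2032     4,392.4064      13,177.2192
  3     3,125.00     2,230.2819     6,690.8457      26,763.3829
  4    53,125.00    33,882.7458   135,530.9830     677,654.9150
  Σ                 40,766.7823   149,071.7865     722,510.6200
P = 40,766.7823.
Convexity = Σ t(t+1)·PV / [P·(1+y)²] = 722,510.6200 / (40,766.7823 × 1.252161) = 14.15395.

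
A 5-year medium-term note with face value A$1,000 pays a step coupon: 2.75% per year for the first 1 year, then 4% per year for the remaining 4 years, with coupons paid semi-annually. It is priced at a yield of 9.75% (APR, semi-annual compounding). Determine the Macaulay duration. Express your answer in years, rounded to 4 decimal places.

4.5681 years

Periodic yield y = 0.04875. Discount each cash flow and weight by its period:
  t   CF        PV=CF/(1+0.04875)^t    t·PV
  1        13.75        13.1108        13.1108
  2        13.75        12.5014        25.0028
  3        20.00        17.3386        52.0158
  4        20.00        16.5326        66.1305
  5        20.00        15.7641        78.8207
  6        20.00        15.0314        90.1881
  7        20.00        14.3326       100.3285
  8        20.00        13.6664       109.3312
  9        20.00        13.0311       117.2802
  10    1,020.00       633.6952     6,336.9522
  Σ                    765.0044     6,989.1609
Price P = Σ PV = 765.0044.
Macaulay duration = Σ(t·PV) / P = 6,989.1609 / 765.0044 = 9.13611 half-year periods.
In years: 9.13611 / 2 = 4.56805 years.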